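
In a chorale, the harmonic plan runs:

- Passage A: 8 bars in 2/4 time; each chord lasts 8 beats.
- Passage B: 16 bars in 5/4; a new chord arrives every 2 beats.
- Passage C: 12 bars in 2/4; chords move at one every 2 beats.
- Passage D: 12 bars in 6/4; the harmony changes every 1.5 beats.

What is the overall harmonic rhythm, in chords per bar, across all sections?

A: 8 bars of 2 beats is 16 beats; at 8 beats each that's 2 chords.
B: 16 bars of 5 beats is 80 beats; at 2 beats each that's 40 chords.
C: 12 bars of 2 beats is 24 beats; at 2 beats each that's 12 chords.
D: 12 bars of 6 beats is 72 beats; at 1.5 beats each that's 48 chords.
Overall: 102 chords over 48 bars → 102/48 = 2.125 chords per bar.

2.125 chords per bar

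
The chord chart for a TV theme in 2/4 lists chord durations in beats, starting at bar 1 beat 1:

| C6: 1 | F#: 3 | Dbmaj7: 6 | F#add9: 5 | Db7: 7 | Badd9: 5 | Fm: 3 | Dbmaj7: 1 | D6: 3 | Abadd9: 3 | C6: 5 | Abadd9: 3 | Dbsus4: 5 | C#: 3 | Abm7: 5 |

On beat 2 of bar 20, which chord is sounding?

C6

Beat 2 of bar 20 is beat (20−1)×2 + 2 = 40 overall.
Running totals: C6 ends at 1, F# ends at 4, Dbmaj7 ends at 10, F#add9 ends at 15, Db7 ends at 22, Badd9 ends at 27, Fm ends at 30, Dbmaj7 ends at 31, D6 ends at 34, Abadd9 ends at 37, C6 ends at 42.
Beat 40 falls within C6.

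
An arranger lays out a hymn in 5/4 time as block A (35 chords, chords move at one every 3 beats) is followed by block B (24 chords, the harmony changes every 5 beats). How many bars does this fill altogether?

45 bars

A: 35 × 3 = 105 beats = 21 bars.
B: 24 × 5 = 120 beats = 24 bars.
Total: 21 + 24 = 45 bars.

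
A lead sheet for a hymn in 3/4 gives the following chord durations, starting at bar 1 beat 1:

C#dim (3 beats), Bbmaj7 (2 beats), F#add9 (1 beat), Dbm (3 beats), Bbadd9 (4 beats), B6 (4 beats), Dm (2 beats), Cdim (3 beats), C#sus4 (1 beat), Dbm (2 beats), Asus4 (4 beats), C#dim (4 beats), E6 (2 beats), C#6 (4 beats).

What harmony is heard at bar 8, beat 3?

Beat 3 of bar 8 is beat (8−1)×3 + 3 = 24 overall.
Running totals: C#dim ends at 3, Bbmaj7 ends at 5, F#add9 ends at 6, Dbm ends at 9, Bbadd9 ends at 13, B6 ends at 17, Dm ends at 19, Cdim ends at 22, C#sus4 ends at 23, Dbm ends at 25.
Beat 24 falls within Dbm.

Dbm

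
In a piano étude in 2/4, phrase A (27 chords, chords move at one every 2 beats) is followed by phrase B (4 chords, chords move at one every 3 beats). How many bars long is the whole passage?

33 bars

A: 27 × 2 = 54 beats = 27 bars.
B: 4 × 3 = 12 beats = 6 bars.
Total: 27 + 6 = 33 bars.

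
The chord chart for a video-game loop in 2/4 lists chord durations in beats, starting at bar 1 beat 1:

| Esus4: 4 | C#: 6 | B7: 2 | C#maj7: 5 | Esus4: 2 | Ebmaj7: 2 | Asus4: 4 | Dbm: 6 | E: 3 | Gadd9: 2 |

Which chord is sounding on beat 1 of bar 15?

Dbm

Beat 1 of bar 15 is beat (15−1)×2 + 1 = 29 overall.
Running totals: Esus4 ends at 4, C# ends at 10, B7 ends at 12, C#maj7 ends at 17, Esus4 ends at 19, Ebmaj7 ends at 21, Asus4 ends at 25, Dbm ends at 31.
Beat 29 falls within Dbm.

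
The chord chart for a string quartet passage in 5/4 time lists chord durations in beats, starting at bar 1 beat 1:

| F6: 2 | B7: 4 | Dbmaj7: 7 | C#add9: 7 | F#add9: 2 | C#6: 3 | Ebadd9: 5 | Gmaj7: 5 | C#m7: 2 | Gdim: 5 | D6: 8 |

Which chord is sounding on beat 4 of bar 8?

Beat 4 of bar 8 is beat (8−1)×5 + 4 = 39 overall.
Running totals: F6 ends at 2, B7 ends at 6, Dbmaj7 ends at 13, C#add9 ends at 20, F#add9 ends at 22, C#6 ends at 25, Ebadd9 ends at 30, Gmaj7 ends at 35, C#m7 ends at 37, Gdim ends at 42.
Beat 39 falls within Gdim.

Gdim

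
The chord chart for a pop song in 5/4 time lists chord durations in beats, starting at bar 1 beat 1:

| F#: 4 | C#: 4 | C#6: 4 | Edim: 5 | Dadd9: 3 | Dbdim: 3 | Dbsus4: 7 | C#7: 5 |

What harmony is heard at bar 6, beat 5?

Beat 5 of bar 6 is beat (6−1)×5 + 5 = 30 overall.
Running totals: F# ends at 4, C# ends at 8, C#6 ends at 12, Edim ends at 17, Dadd9 ends at 20, Dbdim ends at 23, Dbsus4 ends at 30.
Beat 30 falls within Dbsus4.

Dbsus4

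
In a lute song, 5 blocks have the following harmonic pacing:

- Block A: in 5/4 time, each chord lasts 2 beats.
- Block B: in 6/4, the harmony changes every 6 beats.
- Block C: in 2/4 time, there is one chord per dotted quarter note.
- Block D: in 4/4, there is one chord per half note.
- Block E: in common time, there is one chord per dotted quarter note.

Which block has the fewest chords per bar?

Block B

A: each chord is 2 beats in 5/4, so 2.5 per bar.
B: each chord is 6 beats in 6/4, so 1 per bar.
C: each chord is 1.5 beats in 2/4, so 4/3 per bar.
D: each chord is 2 beats in 4/4, so 2 per bar.
E: each chord is 1.5 beats in 4/4, so 8/3 per bar.
Slowest is B at 1 chords/bar.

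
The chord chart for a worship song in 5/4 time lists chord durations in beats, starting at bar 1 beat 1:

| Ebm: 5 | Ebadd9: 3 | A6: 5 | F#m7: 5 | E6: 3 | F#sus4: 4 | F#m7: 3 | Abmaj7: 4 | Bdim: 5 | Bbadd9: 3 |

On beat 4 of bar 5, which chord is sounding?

F#sus4

Beat 4 of bar 5 is beat (5−1)×5 + 4 = 24 overall.
Running totals: Ebm ends at 5, Ebadd9 ends at 8, A6 ends at 13, F#m7 ends at 18, E6 ends at 21, F#sus4 ends at 25.
Beat 24 falls within F#sus4.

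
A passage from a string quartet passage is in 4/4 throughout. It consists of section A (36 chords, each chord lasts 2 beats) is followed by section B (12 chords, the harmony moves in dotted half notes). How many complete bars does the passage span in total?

27 bars

A: 36 × 2 = 72 beats = 18 bars.
B: 12 × 3 = 36 beats = 9 bars.
Total: 18 + 9 = 27 bars.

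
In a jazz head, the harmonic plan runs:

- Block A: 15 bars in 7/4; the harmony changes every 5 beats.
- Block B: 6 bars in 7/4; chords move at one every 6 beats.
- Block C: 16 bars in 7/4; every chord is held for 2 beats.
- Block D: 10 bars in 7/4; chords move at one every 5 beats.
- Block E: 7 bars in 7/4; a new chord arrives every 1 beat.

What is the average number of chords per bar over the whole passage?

49/18 chords per bar

A: 15 bars of 7 beats is 105 beats; at 5 beats each that's 21 chords.
B: 6 bars of 7 beats is 42 beats; at 6 beats each that's 7 chords.
C: 16 bars of 7 beats is 112 beats; at 2 beats each that's 56 chords.
D: 10 bars of 7 beats is 70 beats; at 5 beats each that's 14 chords.
E: 7 bars of 7 beats is 49 beats; at 1 beat each that's 49 chords.
Overall: 147 chords over 54 bars → 147/54 = 49/18 chords per bar.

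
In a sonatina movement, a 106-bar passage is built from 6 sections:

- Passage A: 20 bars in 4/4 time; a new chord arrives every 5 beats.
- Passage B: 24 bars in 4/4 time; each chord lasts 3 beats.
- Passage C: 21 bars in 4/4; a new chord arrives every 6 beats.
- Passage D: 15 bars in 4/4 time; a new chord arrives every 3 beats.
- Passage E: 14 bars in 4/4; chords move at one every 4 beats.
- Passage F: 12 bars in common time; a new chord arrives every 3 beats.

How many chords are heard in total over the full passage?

112 chords

A has 80 beats and chords last 5 each, so 16 chords.
B has 96 beats and chords last 3 each, so 32 chords.
C has 84 beats and chords last 6 each, so 14 chords.
D has 60 beats and chords last 3 each, so 20 chords.
E has 56 beats and chords last 4 each, so 14 chords.
F has 48 beats and chords last 3 each, so 16 chords.
Total: 16 + 32 + 14 + 20 + 14 + 16 = 112.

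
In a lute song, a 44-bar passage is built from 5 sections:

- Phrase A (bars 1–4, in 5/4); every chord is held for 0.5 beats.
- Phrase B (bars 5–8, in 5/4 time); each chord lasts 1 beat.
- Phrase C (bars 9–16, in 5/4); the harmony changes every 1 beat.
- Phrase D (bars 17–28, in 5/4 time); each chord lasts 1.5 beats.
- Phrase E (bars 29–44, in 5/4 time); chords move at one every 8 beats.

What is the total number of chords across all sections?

150 chords

A has 20 beats and chords last 0.5 each, so 40 chords.
B has 20 beats and chords last 1 each, so 20 chords.
C has 40 beats and chords last 1 each, so 40 chords.
D has 60 beats and chords last 1.5 each, so 40 chords.
E has 80 beats and chords last 8 each, so 10 chords.
Total: 40 + 20 + 40 + 40 + 10 = 150.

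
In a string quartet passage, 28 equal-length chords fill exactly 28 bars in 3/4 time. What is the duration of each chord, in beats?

28 bars × 3 beats/bar = 84 beats total.
84 beats ÷ 28 chords = 3 beats per chord.
(That is a dotted half note.)

3 beats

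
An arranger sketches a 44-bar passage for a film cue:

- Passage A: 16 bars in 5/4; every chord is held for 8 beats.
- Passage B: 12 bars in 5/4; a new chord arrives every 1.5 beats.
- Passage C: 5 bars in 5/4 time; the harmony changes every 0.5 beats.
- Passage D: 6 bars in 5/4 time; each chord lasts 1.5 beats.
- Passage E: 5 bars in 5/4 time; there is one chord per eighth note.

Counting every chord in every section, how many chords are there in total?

170 chords

A has 80 beats and chords last 8 each, so 10 chords.
B has 60 beats and chords last 1.5 each, so 40 chords.
C has 25 beats and chords last 0.5 each, so 50 chords.
D has 30 beats and chords last 1.5 each, so 20 chords.
E has 25 beats and chords last 0.5 each, so 50 chords.
Total: 10 + 40 + 50 + 20 + 50 = 170.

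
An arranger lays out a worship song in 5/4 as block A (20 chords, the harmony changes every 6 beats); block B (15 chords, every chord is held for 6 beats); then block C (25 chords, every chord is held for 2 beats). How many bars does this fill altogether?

52 bars

A: 20 × 6 = 120 beats = 24 bars.
B: 15 × 6 = 90 beats = 18 bars.
C: 25 × 2 = 50 beats = 10 bars.
Total: 24 + 18 + 10 = 52 bars.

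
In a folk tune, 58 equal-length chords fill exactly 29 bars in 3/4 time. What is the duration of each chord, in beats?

1.5 beats

29 bars × 3 beats/bar = 87 beats total.
87 beats ÷ 58 chords = 1.5 beats per chord.
(That is a dotted quarter note.)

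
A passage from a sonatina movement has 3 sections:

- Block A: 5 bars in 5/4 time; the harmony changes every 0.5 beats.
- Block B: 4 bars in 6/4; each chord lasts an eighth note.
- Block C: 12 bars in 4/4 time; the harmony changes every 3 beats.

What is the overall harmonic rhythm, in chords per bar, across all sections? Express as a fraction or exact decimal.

A: 5 bars of 5 beats is 25 beats; at 0.5 beats each that's 50 chords.
B: 4 bars of 6 beats is 24 beats; at 0.5 beats each that's 48 chords.
C: 12 bars of 4 beats is 48 beats; at 3 beats each that's 16 chords.
Overall: 114 chords over 21 bars → 114/21 = 38/7 chords per bar.

38/7 chords per bar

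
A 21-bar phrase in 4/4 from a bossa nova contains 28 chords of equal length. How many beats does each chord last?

21 bars × 4 beats/bar = 84 beats total.
84 beats ÷ 28 chords = 3 beats per chord.
(That is a dotted half note.)

3 beats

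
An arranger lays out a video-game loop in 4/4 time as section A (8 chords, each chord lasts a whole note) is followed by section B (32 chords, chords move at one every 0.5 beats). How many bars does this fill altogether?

12 bars

A: 8 × 4 = 32 beats = 8 bars.
B: 32 × 0.5 = 16 beats = 4 bars.
Total: 8 + 4 = 12 bars.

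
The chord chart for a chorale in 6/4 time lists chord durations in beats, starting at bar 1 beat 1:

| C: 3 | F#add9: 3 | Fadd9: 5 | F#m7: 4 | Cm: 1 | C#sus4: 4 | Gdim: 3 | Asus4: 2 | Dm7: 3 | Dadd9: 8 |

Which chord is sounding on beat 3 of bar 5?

Dm7

Beat 3 of bar 5 is beat (5−1)×6 + 3 = 27 overall.
Running totals: C ends at 3, F#add9 ends at 6, Fadd9 ends at 11, F#m7 ends at 15, Cm ends at 16, C#sus4 ends at 20, Gdim ends at 23, Asus4 ends at 25, Dm7 ends at 28.
Beat 27 falls within Dm7.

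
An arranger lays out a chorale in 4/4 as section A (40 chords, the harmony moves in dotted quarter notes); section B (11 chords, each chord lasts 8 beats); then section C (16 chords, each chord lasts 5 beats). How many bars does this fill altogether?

57 bars

A: 40 × 1.5 = 60 beats = 15 bars.
B: 11 × 8 = 88 beats = 22 bars.
C: 16 × 5 = 80 beats = 20 bars.
Total: 15 + 22 + 20 = 57 bars.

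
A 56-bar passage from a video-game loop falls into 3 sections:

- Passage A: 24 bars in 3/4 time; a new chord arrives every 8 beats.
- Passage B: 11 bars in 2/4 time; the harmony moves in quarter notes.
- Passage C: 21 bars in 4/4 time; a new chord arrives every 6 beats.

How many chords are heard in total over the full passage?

45 chords

A: 24 bars × 3 beats = 72 beats; 8 beats/chord → 9 chords.
B: 11 bars × 2 beats = 22 beats; 1 beat/chord → 22 chords.
C: 21 bars × 4 beats = 84 beats; 6 beats/chord → 14 chords.
Total: 9 + 22 + 14 = 45.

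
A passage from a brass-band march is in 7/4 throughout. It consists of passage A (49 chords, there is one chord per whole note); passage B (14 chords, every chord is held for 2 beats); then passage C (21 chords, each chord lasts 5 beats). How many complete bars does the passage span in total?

47 bars

A: 49 × 4 = 196 beats = 28 bars.
B: 14 × 2 = 28 beats = 4 bars.
C: 21 × 5 = 105 beats = 15 bars.
Total: 28 + 4 + 15 = 47 bars.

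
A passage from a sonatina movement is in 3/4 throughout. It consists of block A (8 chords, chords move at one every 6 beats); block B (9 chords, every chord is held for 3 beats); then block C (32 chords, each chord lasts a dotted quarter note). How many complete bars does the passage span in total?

A: 8 × 6 = 48 beats = 16 bars.
B: 9 × 3 = 27 beats = 9 bars.
C: 32 × 1.5 = 48 beats = 16 bars.
Total: 16 + 9 + 16 = 41 bars.

41 bars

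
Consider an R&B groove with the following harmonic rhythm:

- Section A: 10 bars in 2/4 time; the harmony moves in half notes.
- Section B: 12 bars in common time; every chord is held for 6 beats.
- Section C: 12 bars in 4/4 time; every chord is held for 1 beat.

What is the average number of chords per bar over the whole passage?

33/17 chords per bar

A: 10 × 2 = 20 beats ÷ 2 = 10 chords.
B: 12 × 4 = 48 beats ÷ 6 = 8 chords.
C: 12 × 4 = 48 beats ÷ 1 = 48 chords.
Overall: 66 chords over 34 bars → 66/34 = 33/17 chords per bar.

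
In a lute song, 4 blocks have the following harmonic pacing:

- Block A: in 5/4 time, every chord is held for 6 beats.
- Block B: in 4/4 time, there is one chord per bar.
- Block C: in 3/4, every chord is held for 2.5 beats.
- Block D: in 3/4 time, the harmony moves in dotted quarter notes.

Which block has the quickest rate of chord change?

Block D

A: 5 beats/bar ÷ 6 beats/chord = 5/6 chords/bar.
B: 4 beats/bar ÷ 4 beats/chord = 1 chord/bar.
C: 3 beats/bar ÷ 2.5 beats/chord = 1.2 chords/bar.
D: 3 beats/bar ÷ 1.5 beats/chord = 2 chords/bar.
Fastest is D at 2 chords/bar.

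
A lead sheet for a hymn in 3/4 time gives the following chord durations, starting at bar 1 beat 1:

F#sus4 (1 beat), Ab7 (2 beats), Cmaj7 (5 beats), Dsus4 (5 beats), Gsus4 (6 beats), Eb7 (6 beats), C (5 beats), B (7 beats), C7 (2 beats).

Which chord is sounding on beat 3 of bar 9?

C

Beat 3 of bar 9 is beat (9−1)×3 + 3 = 27 overall.
Running totals: F#sus4 ends at 1, Ab7 ends at 3, Cmaj7 ends at 8, Dsus4 ends at 13, Gsus4 ends at 19, Eb7 ends at 25, C ends at 30.
Beat 27 falls within C.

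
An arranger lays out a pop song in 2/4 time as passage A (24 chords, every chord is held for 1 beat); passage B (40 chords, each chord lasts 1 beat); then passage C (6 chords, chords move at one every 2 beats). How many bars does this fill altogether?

A: 24 × 1 = 24 beats = 12 bars.
B: 40 × 1 = 40 beats = 20 bars.
C: 6 × 2 = 12 beats = 6 bars.
Total: 12 + 20 + 6 = 38 bars.

38 bars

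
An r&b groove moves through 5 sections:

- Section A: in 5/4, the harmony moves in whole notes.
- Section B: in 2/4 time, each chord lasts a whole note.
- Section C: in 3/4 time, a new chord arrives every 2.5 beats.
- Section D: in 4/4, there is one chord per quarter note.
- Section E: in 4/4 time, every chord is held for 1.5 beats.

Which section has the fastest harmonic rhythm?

A: 5/4 = 1.25 chords/bar.
B: 2/4 = 0.5 chords/bar.
C: 3/2.5 = 1.2 chords/bar.
D: 4/1 = 4 chords/bar.
E: 4/1.5 = 8/3 chords/bar.
Fastest is D at 4 chords/bar.

Section D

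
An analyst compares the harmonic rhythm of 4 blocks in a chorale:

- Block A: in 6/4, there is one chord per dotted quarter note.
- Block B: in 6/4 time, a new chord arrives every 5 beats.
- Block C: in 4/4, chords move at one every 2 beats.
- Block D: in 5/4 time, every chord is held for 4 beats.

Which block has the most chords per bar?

Block A

A: 6/1.5 = 4 chords/bar.
B: 6/5 = 1.2 chords/bar.
C: 4/2 = 2 chords/bar.
D: 5/4 = 1.25 chords/bar.
Fastest is A at 4 chords/bar.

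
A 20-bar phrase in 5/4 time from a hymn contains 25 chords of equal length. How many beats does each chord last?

4 beats

20 bars × 5 beats/bar = 100 beats total.
100 beats ÷ 25 chords = 4 beats per chord.
(That is a whole note.)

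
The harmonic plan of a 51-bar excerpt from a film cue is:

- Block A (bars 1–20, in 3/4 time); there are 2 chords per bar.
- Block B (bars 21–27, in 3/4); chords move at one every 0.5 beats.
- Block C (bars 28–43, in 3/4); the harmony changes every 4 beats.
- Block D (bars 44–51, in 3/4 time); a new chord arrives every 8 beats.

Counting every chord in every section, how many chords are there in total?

A has 60 beats and chords last 1.5 each, so 40 chords.
B has 21 beats and chords last 0.5 each, so 42 chords.
C has 48 beats and chords last 4 each, so 12 chords.
D has 24 beats and chords last 8 each, so 3 chords.
Total: 40 + 42 + 12 + 3 = 97.

97 chords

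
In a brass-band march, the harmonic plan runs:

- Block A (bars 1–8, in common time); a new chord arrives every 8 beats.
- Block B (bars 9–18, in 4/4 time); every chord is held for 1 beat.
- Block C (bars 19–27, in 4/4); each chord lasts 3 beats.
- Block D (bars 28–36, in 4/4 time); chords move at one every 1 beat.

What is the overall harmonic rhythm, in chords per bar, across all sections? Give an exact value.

A: 8 × 4 = 32 beats ÷ 8 = 4 chords.
B: 10 × 4 = 40 beats ÷ 1 = 40 chords.
C: 9 × 4 = 36 beats ÷ 3 = 12 chords.
D: 9 × 4 = 36 beats ÷ 1 = 36 chords.
Overall: 92 chords over 36 bars → 92/36 = 23/9 chords per bar.

23/9 chords per bar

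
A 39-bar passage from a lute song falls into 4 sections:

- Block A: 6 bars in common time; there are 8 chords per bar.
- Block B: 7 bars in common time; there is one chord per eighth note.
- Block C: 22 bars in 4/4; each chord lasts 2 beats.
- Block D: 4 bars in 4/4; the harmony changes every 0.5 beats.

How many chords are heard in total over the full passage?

A has 24 beats and chords last 0.5 each, so 48 chords.
B has 28 beats and chords last 0.5 each, so 56 chords.
C has 88 beats and chords last 2 each, so 44 chords.
D has 16 beats and chords last 0.5 each, so 32 chords.
Total: 48 + 56 + 44 + 32 = 180.

180 chords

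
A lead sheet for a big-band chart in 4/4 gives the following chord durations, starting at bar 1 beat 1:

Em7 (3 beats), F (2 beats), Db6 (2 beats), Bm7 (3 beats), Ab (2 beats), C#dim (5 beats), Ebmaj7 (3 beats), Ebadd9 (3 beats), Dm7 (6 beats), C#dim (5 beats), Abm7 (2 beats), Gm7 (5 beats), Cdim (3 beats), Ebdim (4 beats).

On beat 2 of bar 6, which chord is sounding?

Beat 2 of bar 6 is beat (6−1)×4 + 2 = 22 overall.
Running totals: Em7 ends at 3, F ends at 5, Db6 ends at 7, Bm7 ends at 10, Ab ends at 12, C#dim ends at 17, Ebmaj7 ends at 20, Ebadd9 ends at 23.
Beat 22 falls within Ebadd9.

Ebadd9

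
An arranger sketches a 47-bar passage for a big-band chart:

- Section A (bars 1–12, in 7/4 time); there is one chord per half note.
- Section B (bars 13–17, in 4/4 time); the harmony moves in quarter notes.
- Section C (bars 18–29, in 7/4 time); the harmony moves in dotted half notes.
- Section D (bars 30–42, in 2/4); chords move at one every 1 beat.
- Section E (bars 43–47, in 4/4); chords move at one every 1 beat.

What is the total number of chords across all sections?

136 chords

A: 12·7 = 84 beats, 84/2 = 42 chords.
B: 5·4 = 20 beats, 20/1 = 20 chords.
C: 12·7 = 84 beats, 84/3 = 28 chords.
D: 13·2 = 26 beats, 26/1 = 26 chords.
E: 5·4 = 20 beats, 20/1 = 20 chords.
Total: 42 + 20 + 28 + 26 + 20 = 136.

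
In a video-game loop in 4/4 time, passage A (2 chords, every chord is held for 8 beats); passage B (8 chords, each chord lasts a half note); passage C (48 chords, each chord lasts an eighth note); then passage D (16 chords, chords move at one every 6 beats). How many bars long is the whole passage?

A: 2 × 8 = 16 beats = 4 bars.
B: 8 × 2 = 16 beats = 4 bars.
C: 48 × 0.5 = 24 beats = 6 bars.
D: 16 × 6 = 96 beats = 24 bars.
Total: 4 + 4 + 6 + 24 = 38 bars.

38 bars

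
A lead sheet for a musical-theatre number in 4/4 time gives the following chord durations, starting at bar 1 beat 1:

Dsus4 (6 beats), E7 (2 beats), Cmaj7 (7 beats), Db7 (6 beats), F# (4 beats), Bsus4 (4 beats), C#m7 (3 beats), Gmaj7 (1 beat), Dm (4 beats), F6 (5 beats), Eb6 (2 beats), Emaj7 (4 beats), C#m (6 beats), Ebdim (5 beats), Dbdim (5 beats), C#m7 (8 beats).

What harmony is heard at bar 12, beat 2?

Beat 2 of bar 12 is beat (12−1)×4 + 2 = 46 overall.
Running totals: Dsus4 ends at 6, E7 ends at 8, Cmaj7 ends at 15, Db7 ends at 21, F# ends at 25, Bsus4 ends at 29, C#m7 ends at 32, Gmaj7 ends at 33, Dm ends at 37, F6 ends at 42, Eb6 ends at 44, Emaj7 ends at 48.
Beat 46 falls within Emaj7.

Emaj7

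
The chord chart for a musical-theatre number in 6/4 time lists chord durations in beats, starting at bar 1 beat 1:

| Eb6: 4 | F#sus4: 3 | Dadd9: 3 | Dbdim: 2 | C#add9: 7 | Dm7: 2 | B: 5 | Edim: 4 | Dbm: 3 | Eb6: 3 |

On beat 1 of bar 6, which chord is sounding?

Beat 1 of bar 6 is beat (6−1)×6 + 1 = 31 overall.
Running totals: Eb6 ends at 4, F#sus4 ends at 7, Dadd9 ends at 10, Dbdim ends at 12, C#add9 ends at 19, Dm7 ends at 21, B ends at 26, Edim ends at 30, Dbm ends at 33.
Beat 31 falls within Dbm.

Dbm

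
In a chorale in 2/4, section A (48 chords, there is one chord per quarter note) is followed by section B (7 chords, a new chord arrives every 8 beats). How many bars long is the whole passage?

52 bars

A: 48 × 1 = 48 beats = 24 bars.
B: 7 × 8 = 56 beats = 28 bars.
Total: 24 + 28 = 52 bars.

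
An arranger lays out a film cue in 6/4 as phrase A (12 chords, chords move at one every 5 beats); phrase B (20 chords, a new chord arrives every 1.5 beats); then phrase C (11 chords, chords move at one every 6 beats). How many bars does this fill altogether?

A: 12 × 5 = 60 beats = 10 bars.
B: 20 × 1.5 = 30 beats = 5 bars.
C: 11 × 6 = 66 beats = 11 bars.
Total: 10 + 5 + 11 = 26 bars.

26 bars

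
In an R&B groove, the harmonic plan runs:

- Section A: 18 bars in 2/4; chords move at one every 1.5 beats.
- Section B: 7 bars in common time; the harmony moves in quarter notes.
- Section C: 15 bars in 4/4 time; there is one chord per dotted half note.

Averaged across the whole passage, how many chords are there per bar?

1.8 chords per bar

A: 18 bars of 2 beats is 36 beats; at 1.5 beats each that's 24 chords.
B: 7 bars of 4 beats is 28 beats; at 1 beat each that's 28 chords.
C: 15 bars of 4 beats is 60 beats; at 3 beats each that's 20 chords.
Overall: 72 chords over 40 bars → 72/40 = 1.8 chords per bar.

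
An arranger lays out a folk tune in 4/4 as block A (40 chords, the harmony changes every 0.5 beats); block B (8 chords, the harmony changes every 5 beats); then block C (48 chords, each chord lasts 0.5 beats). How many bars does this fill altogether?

A: 40 × 0.5 = 20 beats = 5 bars.
B: 8 × 5 = 40 beats = 10 bars.
C: 48 × 0.5 = 24 beats = 6 bars.
Total: 5 + 10 + 6 = 21 bars.

21 bars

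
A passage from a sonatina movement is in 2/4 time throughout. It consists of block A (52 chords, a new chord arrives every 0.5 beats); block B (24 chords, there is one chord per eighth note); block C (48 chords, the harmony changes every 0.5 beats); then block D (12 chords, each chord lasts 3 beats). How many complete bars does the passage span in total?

49 bars

A: 52 × 0.5 = 26 beats = 13 bars.
B: 24 × 0.5 = 12 beats = 6 bars.
C: 48 × 0.5 = 24 beats = 12 bars.
D: 12 × 3 = 36 beats = 18 bars.
Total: 13 + 6 + 12 + 18 = 49 bars.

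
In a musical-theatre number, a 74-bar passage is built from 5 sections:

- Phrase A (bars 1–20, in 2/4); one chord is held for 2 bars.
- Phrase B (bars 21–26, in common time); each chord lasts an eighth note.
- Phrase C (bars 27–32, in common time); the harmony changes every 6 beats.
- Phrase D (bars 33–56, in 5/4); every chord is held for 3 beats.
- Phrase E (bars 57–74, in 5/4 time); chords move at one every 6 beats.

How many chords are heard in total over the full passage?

A: 20 bars × 2 beats = 40 beats; 4 beats/chord → 10 chords.
B: 6 bars × 4 beats = 24 beats; 0.5 beats/chord → 48 chords.
C: 6 bars × 4 beats = 24 beats; 6 beats/chord → 4 chords.
D: 24 bars × 5 beats = 120 beats; 3 beats/chord → 40 chords.
E: 18 bars × 5 beats = 90 beats; 6 beats/chord → 15 chords.
Total: 10 + 48 + 4 + 40 + 15 = 117.

117 chords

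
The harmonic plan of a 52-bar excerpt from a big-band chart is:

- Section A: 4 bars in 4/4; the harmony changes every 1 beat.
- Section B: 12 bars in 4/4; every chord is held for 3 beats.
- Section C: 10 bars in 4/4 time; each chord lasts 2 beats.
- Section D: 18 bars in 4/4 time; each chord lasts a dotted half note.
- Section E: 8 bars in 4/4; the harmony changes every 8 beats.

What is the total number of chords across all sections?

80 chords

A: 4 bars × 4 beats = 16 beats; 1 beat/chord → 16 chords.
B: 12 bars × 4 beats = 48 beats; 3 beats/chord → 16 chords.
C: 10 bars × 4 beats = 40 beats; 2 beats/chord → 20 chords.
D: 18 bars × 4 beats = 72 beats; 3 beats/chord → 24 chords.
E: 8 bars × 4 beats = 32 beats; 8 beats/chord → 4 chords.
Total: 16 + 16 + 20 + 24 + 4 = 80.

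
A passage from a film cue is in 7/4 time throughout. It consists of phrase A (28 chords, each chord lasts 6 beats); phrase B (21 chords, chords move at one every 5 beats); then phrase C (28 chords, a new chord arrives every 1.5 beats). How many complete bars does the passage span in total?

A: 28 × 6 = 168 beats = 24 bars.
B: 21 × 5 = 105 beats = 15 bars.
C: 28 × 1.5 = 42 beats = 6 bars.
Total: 24 + 15 + 6 = 45 bars.

45 bars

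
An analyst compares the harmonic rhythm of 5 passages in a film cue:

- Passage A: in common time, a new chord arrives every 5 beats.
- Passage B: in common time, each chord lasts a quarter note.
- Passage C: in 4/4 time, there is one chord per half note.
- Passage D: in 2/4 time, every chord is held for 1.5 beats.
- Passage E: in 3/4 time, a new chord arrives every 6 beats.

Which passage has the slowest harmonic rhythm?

A: each chord is 5 beats in 4/4, so 0.8 per bar.
B: each chord is 1 beat in 4/4, so 4 per bar.
C: each chord is 2 beats in 4/4, so 2 per bar.
D: each chord is 1.5 beats in 2/4, so 4/3 per bar.
E: each chord is 6 beats in 3/4, so 0.5 per bar.
Slowest is E at 0.5 chords/bar.

Passage E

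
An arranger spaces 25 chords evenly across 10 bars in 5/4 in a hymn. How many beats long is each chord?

10 bars × 5 beats/bar = 50 beats total.
50 beats ÷ 25 chords = 2 beats per chord.
(That is a half note.)

2 beats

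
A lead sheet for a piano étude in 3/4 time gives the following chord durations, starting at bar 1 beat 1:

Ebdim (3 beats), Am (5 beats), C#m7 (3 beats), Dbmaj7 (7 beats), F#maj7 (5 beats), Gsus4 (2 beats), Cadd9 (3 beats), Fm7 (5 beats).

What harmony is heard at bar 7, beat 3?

F#maj7

Beat 3 of bar 7 is beat (7−1)×3 + 3 = 21 overall.
Running totals: Ebdim ends at 3, Am ends at 8, C#m7 ends at 11, Dbmaj7 ends at 18, F#maj7 ends at 23.
Beat 21 falls within F#maj7.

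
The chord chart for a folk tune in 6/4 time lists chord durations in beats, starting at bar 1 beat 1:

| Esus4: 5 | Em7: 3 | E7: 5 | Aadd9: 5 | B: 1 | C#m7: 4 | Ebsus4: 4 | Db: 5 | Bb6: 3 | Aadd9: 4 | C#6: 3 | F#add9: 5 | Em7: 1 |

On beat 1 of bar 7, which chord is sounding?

Aadd9

Beat 1 of bar 7 is beat (7−1)×6 + 1 = 37 overall.
Running totals: Esus4 ends at 5, Em7 ends at 8, E7 ends at 13, Aadd9 ends at 18, B ends at 19, C#m7 ends at 23, Ebsus4 ends at 27, Db ends at 32, Bb6 ends at 35, Aadd9 ends at 39.
Beat 37 falls within Aadd9.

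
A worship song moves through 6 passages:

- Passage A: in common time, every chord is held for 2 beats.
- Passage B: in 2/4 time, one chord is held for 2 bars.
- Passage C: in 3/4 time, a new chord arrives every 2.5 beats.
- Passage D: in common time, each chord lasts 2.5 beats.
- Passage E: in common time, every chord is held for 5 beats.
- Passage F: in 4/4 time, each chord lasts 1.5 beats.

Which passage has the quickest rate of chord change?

Passage F

A: each chord is 2 beats in 4/4, so 2 per bar.
B: each chord is 4 beats in 2/4, so 0.5 per bar.
C: each chord is 2.5 beats in 3/4, so 1.2 per bar.
D: each chord is 2.5 beats in 4/4, so 1.6 per bar.
E: each chord is 5 beats in 4/4, so 0.8 per bar.
F: each chord is 1.5 beats in 4/4, so 8/3 per bar.
Fastest is F at 8/3 chords/bar.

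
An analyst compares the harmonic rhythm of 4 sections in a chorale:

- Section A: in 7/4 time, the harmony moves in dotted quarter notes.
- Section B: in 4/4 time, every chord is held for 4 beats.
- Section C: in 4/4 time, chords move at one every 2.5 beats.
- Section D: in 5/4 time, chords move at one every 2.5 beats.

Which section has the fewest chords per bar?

Section B

A: each chord is 1.5 beats in 7/4, so 14/3 per bar.
B: each chord is 4 beats in 4/4, so 1 per bar.
C: each chord is 2.5 beats in 4/4, so 1.6 per bar.
D: each chord is 2.5 beats in 5/4, so 2 per bar.
Slowest is B at 1 chords/bar.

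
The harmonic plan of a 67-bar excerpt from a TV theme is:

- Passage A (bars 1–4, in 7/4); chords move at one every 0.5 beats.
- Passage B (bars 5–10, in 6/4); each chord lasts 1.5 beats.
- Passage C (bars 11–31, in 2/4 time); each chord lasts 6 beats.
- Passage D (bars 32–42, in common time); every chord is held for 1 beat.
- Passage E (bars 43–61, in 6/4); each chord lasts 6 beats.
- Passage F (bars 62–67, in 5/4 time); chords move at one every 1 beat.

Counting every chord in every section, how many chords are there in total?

180 chords

A: 4 bars × 7 beats = 28 beats; 0.5 beats/chord → 56 chords.
B: 6 bars × 6 beats = 36 beats; 1.5 beats/chord → 24 chords.
C: 21 bars × 2 beats = 42 beats; 6 beats/chord → 7 chords.
D: 11 bars × 4 beats = 44 beats; 1 beat/chord → 44 chords.
E: 19 bars × 6 beats = 114 beats; 6 beats/chord → 19 chords.
F: 6 bars × 5 beats = 30 beats; 1 beat/chord → 30 chords.
Total: 56 + 24 + 7 + 44 + 19 + 30 = 180.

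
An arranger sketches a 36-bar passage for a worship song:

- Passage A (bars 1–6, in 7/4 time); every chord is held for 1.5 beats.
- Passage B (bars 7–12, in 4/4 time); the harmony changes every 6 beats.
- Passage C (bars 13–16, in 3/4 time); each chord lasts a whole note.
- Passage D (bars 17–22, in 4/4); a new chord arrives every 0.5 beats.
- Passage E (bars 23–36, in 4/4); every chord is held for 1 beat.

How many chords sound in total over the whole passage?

139 chords

A: 6 bars × 7 beats = 42 beats; 1.5 beats/chord → 28 chords.
B: 6 bars × 4 beats = 24 beats; 6 beats/chord → 4 chords.
C: 4 bars × 3 beats = 12 beats; 4 beats/chord → 3 chords.
D: 6 bars × 4 beats = 24 beats; 0.5 beats/chord → 48 chords.
E: 14 bars × 4 beats = 56 beats; 1 beat/chord → 56 chords.
Total: 28 + 4 + 3 + 48 + 56 = 139.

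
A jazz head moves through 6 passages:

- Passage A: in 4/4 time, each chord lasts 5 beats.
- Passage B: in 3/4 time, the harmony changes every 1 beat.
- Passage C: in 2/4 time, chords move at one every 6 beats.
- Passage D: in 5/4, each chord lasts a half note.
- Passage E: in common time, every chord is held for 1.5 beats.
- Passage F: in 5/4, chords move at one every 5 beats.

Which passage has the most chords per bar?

A: 4 beats/bar ÷ 5 beats/chord = 0.8 chords/bar.
B: 3 beats/bar ÷ 1 beat/chord = 3 chords/bar.
C: 2 beats/bar ÷ 6 beats/chord = 1/3 chords/bar.
D: 5 beats/bar ÷ 2 beats/chord = 2.5 chords/bar.
E: 4 beats/bar ÷ 1.5 beats/chord = 8/3 chords/bar.
F: 5 beats/bar ÷ 5 beats/chord = 1 chord/bar.
Fastest is B at 3 chords/bar.

Passage B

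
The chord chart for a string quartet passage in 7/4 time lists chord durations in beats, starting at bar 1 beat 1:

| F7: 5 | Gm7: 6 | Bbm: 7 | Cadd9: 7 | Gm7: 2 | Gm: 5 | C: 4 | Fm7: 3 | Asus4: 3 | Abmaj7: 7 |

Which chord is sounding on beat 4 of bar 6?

Fm7

Beat 4 of bar 6 is beat (6−1)×7 + 4 = 39 overall.
Running totals: F7 ends at 5, Gm7 ends at 11, Bbm ends at 18, Cadd9 ends at 25, Gm7 ends at 27, Gm ends at 32, C ends at 36, Fm7 ends at 39.
Beat 39 falls within Fm7.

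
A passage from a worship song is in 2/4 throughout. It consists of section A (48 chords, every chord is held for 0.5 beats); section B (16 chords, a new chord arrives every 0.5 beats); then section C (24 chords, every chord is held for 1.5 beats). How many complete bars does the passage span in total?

A: 48 × 0.5 = 24 beats = 12 bars.
B: 16 × 0.5 = 8 beats = 4 bars.
C: 24 × 1.5 = 36 beats = 18 bars.
Total: 12 + 4 + 18 = 34 bars.

34 bars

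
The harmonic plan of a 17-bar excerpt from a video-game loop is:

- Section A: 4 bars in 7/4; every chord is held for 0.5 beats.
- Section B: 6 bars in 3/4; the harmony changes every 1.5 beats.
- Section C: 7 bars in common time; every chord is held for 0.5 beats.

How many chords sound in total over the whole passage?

A: 4·7 = 28 beats, 28/0.5 = 56 chords.
B: 6·3 = 18 beats, 18/1.5 = 12 chords.
C: 7·4 = 28 beats, 28/0.5 = 56 chords.
Total: 56 + 12 + 56 = 124.

124 chords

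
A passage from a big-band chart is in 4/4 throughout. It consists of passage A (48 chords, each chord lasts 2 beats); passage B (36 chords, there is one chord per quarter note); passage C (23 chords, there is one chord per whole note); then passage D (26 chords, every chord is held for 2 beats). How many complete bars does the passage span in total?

A: 48 × 2 = 96 beats = 24 bars.
B: 36 × 1 = 36 beats = 9 bars.
C: 23 × 4 = 92 beats = 23 bars.
D: 26 × 2 = 52 beats = 13 bars.
Total: 24 + 9 + 23 + 13 = 69 bars.

69 bars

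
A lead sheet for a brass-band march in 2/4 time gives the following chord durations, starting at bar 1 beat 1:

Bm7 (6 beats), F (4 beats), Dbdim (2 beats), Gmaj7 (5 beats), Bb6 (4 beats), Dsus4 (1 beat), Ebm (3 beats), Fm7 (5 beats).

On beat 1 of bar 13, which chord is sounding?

Ebm

Beat 1 of bar 13 is beat (13−1)×2 + 1 = 25 overall.
Running totals: Bm7 ends at 6, F ends at 10, Dbdim ends at 12, Gmaj7 ends at 17, Bb6 ends at 21, Dsus4 ends at 22, Ebm ends at 25.
Beat 25 falls within Ebm.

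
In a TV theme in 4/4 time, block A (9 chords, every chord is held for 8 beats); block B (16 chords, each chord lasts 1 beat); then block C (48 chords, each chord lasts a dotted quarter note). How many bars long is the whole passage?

A: 9 × 8 = 72 beats = 18 bars.
B: 16 × 1 = 16 beats = 4 bars.
C: 48 × 1.5 = 72 beats = 18 bars.
Total: 18 + 4 + 18 = 40 bars.

40 bars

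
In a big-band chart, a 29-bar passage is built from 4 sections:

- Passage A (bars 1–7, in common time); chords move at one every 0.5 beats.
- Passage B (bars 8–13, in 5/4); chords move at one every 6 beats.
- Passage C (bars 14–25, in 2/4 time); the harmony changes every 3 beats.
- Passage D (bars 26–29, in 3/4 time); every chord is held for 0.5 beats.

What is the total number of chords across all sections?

93 chords

A: 7·4 = 28 beats, 28/0.5 = 56 chords.
B: 6·5 = 30 beats, 30/6 = 5 chords.
C: 12·2 = 24 beats, 24/3 = 8 chords.
D: 4·3 = 12 beats, 12/0.5 = 24 chords.
Total: 56 + 5 + 8 + 24 = 93.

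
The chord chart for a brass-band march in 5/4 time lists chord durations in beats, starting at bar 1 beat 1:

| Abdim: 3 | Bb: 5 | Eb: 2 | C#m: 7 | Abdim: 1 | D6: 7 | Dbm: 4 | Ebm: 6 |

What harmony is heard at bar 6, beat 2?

Dbm

Beat 2 of bar 6 is beat (6−1)×5 + 2 = 27 overall.
Running totals: Abdim ends at 3, Bb ends at 8, Eb ends at 10, C#m ends at 17, Abdim ends at 18, D6 ends at 25, Dbm ends at 29.
Beat 27 falls within Dbm.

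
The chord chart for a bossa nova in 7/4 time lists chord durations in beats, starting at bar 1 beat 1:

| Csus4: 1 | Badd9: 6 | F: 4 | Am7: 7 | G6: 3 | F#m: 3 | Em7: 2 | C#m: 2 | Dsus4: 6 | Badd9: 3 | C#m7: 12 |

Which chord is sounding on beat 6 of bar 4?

Beat 6 of bar 4 is beat (4−1)×7 + 6 = 27 overall.
Running totals: Csus4 ends at 1, Badd9 ends at 7, F ends at 11, Am7 ends at 18, G6 ends at 21, F#m ends at 24, Em7 ends at 26, C#m ends at 28.
Beat 27 falls within C#m.

C#m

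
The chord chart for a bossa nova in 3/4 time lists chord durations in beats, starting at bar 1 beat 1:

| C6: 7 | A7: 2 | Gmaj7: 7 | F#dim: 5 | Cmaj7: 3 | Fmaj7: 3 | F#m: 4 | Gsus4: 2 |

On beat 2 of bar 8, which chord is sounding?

Beat 2 of bar 8 is beat (8−1)×3 + 2 = 23 overall.
Running totals: C6 ends at 7, A7 ends at 9, Gmaj7 ends at 16, F#dim ends at 21, Cmaj7 ends at 24.
Beat 23 falls within Cmaj7.

Cmaj7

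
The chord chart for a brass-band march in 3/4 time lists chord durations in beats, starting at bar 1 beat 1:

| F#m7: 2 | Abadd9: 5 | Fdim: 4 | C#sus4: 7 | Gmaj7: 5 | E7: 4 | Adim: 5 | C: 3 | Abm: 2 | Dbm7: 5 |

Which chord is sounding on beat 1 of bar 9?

E7

Beat 1 of bar 9 is beat (9−1)×3 + 1 = 25 overall.
Running totals: F#m7 ends at 2, Abadd9 ends at 7, Fdim ends at 11, C#sus4 ends at 18, Gmaj7 ends at 23, E7 ends at 27.
Beat 25 falls within E7.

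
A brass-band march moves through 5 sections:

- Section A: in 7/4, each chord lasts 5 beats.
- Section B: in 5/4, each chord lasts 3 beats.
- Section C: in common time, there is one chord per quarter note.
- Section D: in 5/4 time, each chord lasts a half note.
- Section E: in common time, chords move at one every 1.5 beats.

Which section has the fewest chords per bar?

A: each chord is 5 beats in 7/4, so 1.4 per bar.
B: each chord is 3 beats in 5/4, so 5/3 per bar.
C: each chord is 1 beat in 4/4, so 4 per bar.
D: each chord is 2 beats in 5/4, so 2.5 per bar.
E: each chord is 1.5 beats in 4/4, so 8/3 per bar.
Slowest is A at 1.4 chords/bar.

Section A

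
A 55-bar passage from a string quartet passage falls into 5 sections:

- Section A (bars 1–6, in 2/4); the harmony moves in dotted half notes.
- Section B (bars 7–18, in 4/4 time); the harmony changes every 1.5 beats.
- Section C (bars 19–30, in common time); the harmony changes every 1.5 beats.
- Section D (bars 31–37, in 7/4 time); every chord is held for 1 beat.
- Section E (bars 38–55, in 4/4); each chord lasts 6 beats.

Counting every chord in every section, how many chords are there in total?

A has 12 beats and chords last 3 each, so 4 chords.
B has 48 beats and chords last 1.5 each, so 32 chords.
C has 48 beats and chords last 1.5 each, so 32 chords.
D has 49 beats and chords last 1 each, so 49 chords.
E has 72 beats and chords last 6 each, so 12 chords.
Total: 4 + 32 + 32 + 49 + 12 = 129.

129 chords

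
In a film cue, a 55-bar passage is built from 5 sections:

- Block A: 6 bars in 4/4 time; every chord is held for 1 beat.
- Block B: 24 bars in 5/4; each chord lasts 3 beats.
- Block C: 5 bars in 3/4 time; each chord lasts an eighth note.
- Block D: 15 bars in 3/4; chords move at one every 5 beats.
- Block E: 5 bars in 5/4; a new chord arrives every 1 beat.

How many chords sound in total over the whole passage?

A: 6 bars × 4 beats = 24 beats; 1 beat/chord → 24 chords.
B: 24 bars × 5 beats = 120 beats; 3 beats/chord → 40 chords.
C: 5 bars × 3 beats = 15 beats; 0.5 beats/chord → 30 chords.
D: 15 bars × 3 beats = 45 beats; 5 beats/chord → 9 chords.
E: 5 bars × 5 beats = 25 beats; 1 beat/chord → 25 chords.
Total: 24 + 40 + 30 + 9 + 25 = 128.

128 chords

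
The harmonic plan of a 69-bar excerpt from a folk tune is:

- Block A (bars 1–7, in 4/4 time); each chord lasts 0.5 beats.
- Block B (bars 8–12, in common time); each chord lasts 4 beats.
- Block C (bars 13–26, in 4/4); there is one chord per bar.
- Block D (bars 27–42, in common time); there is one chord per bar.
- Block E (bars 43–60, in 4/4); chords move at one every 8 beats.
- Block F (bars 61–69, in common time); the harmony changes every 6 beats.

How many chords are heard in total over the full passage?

A: 7 bars × 4 beats = 28 beats; 0.5 beats/chord → 56 chords.
B: 5 bars × 4 beats = 20 beats; 4 beats/chord → 5 chords.
C: 14 bars × 4 beats = 56 beats; 4 beats/chord → 14 chords.
D: 16 bars × 4 beats = 64 beats; 4 beats/chord → 16 chords.
E: 18 bars × 4 beats = 72 beats; 8 beats/chord → 9 chords.
F: 9 bars × 4 beats = 36 beats; 6 beats/chord → 6 chords.
Total: 56 + 5 + 14 + 16 + 9 + 6 = 106.

106 chords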